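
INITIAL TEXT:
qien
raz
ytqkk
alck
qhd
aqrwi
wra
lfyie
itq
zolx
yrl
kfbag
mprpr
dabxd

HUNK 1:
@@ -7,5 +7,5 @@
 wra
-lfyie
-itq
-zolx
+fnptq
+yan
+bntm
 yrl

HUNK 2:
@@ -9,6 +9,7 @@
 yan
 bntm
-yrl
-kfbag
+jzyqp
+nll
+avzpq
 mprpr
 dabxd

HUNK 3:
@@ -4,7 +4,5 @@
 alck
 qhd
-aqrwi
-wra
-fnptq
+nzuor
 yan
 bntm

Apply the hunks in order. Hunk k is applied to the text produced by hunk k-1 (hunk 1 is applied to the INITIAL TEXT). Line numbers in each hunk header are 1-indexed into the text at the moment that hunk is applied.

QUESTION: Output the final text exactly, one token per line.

Answer: qien
raz
ytqkk
alck
qhd
nzuor
yan
bntm
jzyqp
nll
avzpq
mprpr
dabxd

Derivation:
Hunk 1: at line 7 remove [lfyie,itq,zolx] add [fnptq,yan,bntm] -> 14 lines: qien raz ytqkk alck qhd aqrwi wra fnptq yan bntm yrl kfbag mprpr dabxd
Hunk 2: at line 9 remove [yrl,kfbag] add [jzyqp,nll,avzpq] -> 15 lines: qien raz ytqkk alck qhd aqrwi wra fnptq yan bntm jzyqp nll avzpq mprpr dabxd
Hunk 3: at line 4 remove [aqrwi,wra,fnptq] add [nzuor] -> 13 lines: qien raz ytqkk alck qhd nzuor yan bntm jzyqp nll avzpq mprpr dabxd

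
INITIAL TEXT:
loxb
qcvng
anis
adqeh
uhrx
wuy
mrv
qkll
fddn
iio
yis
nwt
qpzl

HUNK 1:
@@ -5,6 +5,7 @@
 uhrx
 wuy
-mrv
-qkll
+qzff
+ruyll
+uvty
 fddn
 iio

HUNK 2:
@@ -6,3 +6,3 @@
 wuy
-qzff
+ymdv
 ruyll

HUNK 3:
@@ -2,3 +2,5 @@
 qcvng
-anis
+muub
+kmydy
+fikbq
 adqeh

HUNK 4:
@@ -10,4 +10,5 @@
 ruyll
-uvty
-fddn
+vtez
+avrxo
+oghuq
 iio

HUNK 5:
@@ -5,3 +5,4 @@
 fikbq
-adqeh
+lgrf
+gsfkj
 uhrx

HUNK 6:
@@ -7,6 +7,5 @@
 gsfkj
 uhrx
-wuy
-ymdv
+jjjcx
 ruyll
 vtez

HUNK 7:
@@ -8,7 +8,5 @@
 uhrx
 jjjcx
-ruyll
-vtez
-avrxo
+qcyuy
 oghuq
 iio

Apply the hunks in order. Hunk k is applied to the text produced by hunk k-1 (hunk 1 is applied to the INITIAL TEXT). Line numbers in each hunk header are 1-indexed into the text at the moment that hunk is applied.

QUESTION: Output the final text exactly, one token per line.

Hunk 1: at line 5 remove [mrv,qkll] add [qzff,ruyll,uvty] -> 14 lines: loxb qcvng anis adqeh uhrx wuy qzff ruyll uvty fddn iio yis nwt qpzl
Hunk 2: at line 6 remove [qzff] add [ymdv] -> 14 lines: loxb qcvng anis adqeh uhrx wuy ymdv ruyll uvty fddn iio yis nwt qpzl
Hunk 3: at line 2 remove [anis] add [muub,kmydy,fikbq] -> 16 lines: loxb qcvng muub kmydy fikbq adqeh uhrx wuy ymdv ruyll uvty fddn iio yis nwt qpzl
Hunk 4: at line 10 remove [uvty,fddn] add [vtez,avrxo,oghuq] -> 17 lines: loxb qcvng muub kmydy fikbq adqeh uhrx wuy ymdv ruyll vtez avrxo oghuq iio yis nwt qpzl
Hunk 5: at line 5 remove [adqeh] add [lgrf,gsfkj] -> 18 lines: loxb qcvng muub kmydy fikbq lgrf gsfkj uhrx wuy ymdv ruyll vtez avrxo oghuq iio yis nwt qpzl
Hunk 6: at line 7 remove [wuy,ymdv] add [jjjcx] -> 17 lines: loxb qcvng muub kmydy fikbq lgrf gsfkj uhrx jjjcx ruyll vtez avrxo oghuq iio yis nwt qpzl
Hunk 7: at line 8 remove [ruyll,vtez,avrxo] add [qcyuy] -> 15 lines: loxb qcvng muub kmydy fikbq lgrf gsfkj uhrx jjjcx qcyuy oghuq iio yis nwt qpzl

Answer: loxb
qcvng
muub
kmydy
fikbq
lgrf
gsfkj
uhrx
jjjcx
qcyuy
oghuq
iio
yis
nwt
qpzl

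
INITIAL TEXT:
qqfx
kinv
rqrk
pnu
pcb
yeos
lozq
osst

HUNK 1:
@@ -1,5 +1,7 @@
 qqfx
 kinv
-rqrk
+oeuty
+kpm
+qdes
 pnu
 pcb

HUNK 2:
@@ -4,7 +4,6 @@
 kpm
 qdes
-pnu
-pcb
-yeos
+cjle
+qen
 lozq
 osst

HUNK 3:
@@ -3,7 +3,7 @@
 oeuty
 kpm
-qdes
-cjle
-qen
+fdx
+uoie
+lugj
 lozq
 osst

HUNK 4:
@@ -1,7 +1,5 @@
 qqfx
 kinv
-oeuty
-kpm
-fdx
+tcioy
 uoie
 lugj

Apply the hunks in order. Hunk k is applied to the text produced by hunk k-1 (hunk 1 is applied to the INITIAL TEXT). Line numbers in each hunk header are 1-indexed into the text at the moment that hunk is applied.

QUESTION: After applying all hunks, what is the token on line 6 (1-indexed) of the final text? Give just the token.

Hunk 1: at line 1 remove [rqrk] add [oeuty,kpm,qdes] -> 10 lines: qqfx kinv oeuty kpm qdes pnu pcb yeos lozq osst
Hunk 2: at line 4 remove [pnu,pcb,yeos] add [cjle,qen] -> 9 lines: qqfx kinv oeuty kpm qdes cjle qen lozq osst
Hunk 3: at line 3 remove [qdes,cjle,qen] add [fdx,uoie,lugj] -> 9 lines: qqfx kinv oeuty kpm fdx uoie lugj lozq osst
Hunk 4: at line 1 remove [oeuty,kpm,fdx] add [tcioy] -> 7 lines: qqfx kinv tcioy uoie lugj lozq osst
Final line 6: lozq

Answer: lozq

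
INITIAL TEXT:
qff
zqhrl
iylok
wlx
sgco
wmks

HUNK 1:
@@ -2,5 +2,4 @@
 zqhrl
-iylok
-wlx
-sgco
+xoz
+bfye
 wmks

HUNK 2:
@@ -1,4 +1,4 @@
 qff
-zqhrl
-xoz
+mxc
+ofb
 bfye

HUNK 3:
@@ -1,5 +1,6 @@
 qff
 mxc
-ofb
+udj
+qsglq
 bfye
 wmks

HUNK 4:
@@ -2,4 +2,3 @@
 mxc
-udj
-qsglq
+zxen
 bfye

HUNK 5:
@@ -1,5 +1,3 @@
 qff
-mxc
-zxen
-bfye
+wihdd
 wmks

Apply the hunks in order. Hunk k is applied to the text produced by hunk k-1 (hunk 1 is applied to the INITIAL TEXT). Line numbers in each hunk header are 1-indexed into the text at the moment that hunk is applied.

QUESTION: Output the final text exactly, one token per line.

Answer: qff
wihdd
wmks

Derivation:
Hunk 1: at line 2 remove [iylok,wlx,sgco] add [xoz,bfye] -> 5 lines: qff zqhrl xoz bfye wmks
Hunk 2: at line 1 remove [zqhrl,xoz] add [mxc,ofb] -> 5 lines: qff mxc ofb bfye wmks
Hunk 3: at line 1 remove [ofb] add [udj,qsglq] -> 6 lines: qff mxc udj qsglq bfye wmks
Hunk 4: at line 2 remove [udj,qsglq] add [zxen] -> 5 lines: qff mxc zxen bfye wmks
Hunk 5: at line 1 remove [mxc,zxen,bfye] add [wihdd] -> 3 lines: qff wihdd wmks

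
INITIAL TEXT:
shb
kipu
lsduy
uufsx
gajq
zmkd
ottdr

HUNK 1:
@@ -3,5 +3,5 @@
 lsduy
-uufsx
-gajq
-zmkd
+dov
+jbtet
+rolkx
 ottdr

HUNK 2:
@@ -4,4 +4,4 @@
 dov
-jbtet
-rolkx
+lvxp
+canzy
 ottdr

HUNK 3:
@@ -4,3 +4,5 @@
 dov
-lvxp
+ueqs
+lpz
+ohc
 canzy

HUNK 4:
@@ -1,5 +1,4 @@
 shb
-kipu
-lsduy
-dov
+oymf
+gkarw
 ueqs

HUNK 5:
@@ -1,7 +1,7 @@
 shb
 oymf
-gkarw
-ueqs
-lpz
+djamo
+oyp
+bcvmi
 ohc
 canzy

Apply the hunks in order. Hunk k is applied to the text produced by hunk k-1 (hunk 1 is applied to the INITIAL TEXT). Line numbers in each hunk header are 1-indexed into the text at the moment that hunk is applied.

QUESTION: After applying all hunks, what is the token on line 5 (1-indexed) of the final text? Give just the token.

Answer: bcvmi

Derivation:
Hunk 1: at line 3 remove [uufsx,gajq,zmkd] add [dov,jbtet,rolkx] -> 7 lines: shb kipu lsduy dov jbtet rolkx ottdr
Hunk 2: at line 4 remove [jbtet,rolkx] add [lvxp,canzy] -> 7 lines: shb kipu lsduy dov lvxp canzy ottdr
Hunk 3: at line 4 remove [lvxp] add [ueqs,lpz,ohc] -> 9 lines: shb kipu lsduy dov ueqs lpz ohc canzy ottdr
Hunk 4: at line 1 remove [kipu,lsduy,dov] add [oymf,gkarw] -> 8 lines: shb oymf gkarw ueqs lpz ohc canzy ottdr
Hunk 5: at line 1 remove [gkarw,ueqs,lpz] add [djamo,oyp,bcvmi] -> 8 lines: shb oymf djamo oyp bcvmi ohc canzy ottdr
Final line 5: bcvmi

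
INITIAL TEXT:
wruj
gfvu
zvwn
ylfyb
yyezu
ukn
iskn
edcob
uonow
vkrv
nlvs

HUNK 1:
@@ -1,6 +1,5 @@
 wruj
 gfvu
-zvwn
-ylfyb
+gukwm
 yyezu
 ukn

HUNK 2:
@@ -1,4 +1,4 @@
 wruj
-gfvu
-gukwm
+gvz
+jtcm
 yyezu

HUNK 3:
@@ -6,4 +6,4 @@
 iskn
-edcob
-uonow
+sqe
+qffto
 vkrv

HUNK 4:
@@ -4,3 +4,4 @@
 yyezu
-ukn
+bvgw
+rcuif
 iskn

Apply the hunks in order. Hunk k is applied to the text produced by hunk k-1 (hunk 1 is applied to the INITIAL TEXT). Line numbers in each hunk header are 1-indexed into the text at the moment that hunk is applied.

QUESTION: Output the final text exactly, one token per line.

Hunk 1: at line 1 remove [zvwn,ylfyb] add [gukwm] -> 10 lines: wruj gfvu gukwm yyezu ukn iskn edcob uonow vkrv nlvs
Hunk 2: at line 1 remove [gfvu,gukwm] add [gvz,jtcm] -> 10 lines: wruj gvz jtcm yyezu ukn iskn edcob uonow vkrv nlvs
Hunk 3: at line 6 remove [edcob,uonow] add [sqe,qffto] -> 10 lines: wruj gvz jtcm yyezu ukn iskn sqe qffto vkrv nlvs
Hunk 4: at line 4 remove [ukn] add [bvgw,rcuif] -> 11 lines: wruj gvz jtcm yyezu bvgw rcuif iskn sqe qffto vkrv nlvs

Answer: wruj
gvz
jtcm
yyezu
bvgw
rcuif
iskn
sqe
qffto
vkrv
nlvs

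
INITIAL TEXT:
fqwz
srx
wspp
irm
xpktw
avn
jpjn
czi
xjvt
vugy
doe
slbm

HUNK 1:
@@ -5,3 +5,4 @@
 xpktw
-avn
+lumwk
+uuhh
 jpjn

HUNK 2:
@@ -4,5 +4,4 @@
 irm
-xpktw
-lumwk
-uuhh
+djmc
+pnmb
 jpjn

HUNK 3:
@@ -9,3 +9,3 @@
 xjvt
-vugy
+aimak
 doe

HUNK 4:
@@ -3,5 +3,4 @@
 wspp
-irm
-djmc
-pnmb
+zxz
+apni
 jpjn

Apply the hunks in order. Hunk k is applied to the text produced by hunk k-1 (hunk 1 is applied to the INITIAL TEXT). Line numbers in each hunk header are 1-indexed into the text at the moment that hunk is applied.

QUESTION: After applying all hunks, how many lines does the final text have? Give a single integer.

Answer: 11

Derivation:
Hunk 1: at line 5 remove [avn] add [lumwk,uuhh] -> 13 lines: fqwz srx wspp irm xpktw lumwk uuhh jpjn czi xjvt vugy doe slbm
Hunk 2: at line 4 remove [xpktw,lumwk,uuhh] add [djmc,pnmb] -> 12 lines: fqwz srx wspp irm djmc pnmb jpjn czi xjvt vugy doe slbm
Hunk 3: at line 9 remove [vugy] add [aimak] -> 12 lines: fqwz srx wspp irm djmc pnmb jpjn czi xjvt aimak doe slbm
Hunk 4: at line 3 remove [irm,djmc,pnmb] add [zxz,apni] -> 11 lines: fqwz srx wspp zxz apni jpjn czi xjvt aimak doe slbm
Final line count: 11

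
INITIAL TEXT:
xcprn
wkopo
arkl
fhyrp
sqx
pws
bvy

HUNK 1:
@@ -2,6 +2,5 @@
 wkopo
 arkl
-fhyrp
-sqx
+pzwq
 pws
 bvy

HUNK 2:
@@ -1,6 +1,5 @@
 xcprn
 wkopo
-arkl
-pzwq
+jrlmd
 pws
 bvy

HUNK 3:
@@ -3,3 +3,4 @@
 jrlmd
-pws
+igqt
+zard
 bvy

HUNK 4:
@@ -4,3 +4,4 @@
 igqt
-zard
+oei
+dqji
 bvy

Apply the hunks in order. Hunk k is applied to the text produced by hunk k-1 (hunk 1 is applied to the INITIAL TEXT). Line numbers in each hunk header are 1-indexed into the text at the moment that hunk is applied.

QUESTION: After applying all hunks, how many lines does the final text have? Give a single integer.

Answer: 7

Derivation:
Hunk 1: at line 2 remove [fhyrp,sqx] add [pzwq] -> 6 lines: xcprn wkopo arkl pzwq pws bvy
Hunk 2: at line 1 remove [arkl,pzwq] add [jrlmd] -> 5 lines: xcprn wkopo jrlmd pws bvy
Hunk 3: at line 3 remove [pws] add [igqt,zard] -> 6 lines: xcprn wkopo jrlmd igqt zard bvy
Hunk 4: at line 4 remove [zard] add [oei,dqji] -> 7 lines: xcprn wkopo jrlmd igqt oei dqji bvy
Final line count: 7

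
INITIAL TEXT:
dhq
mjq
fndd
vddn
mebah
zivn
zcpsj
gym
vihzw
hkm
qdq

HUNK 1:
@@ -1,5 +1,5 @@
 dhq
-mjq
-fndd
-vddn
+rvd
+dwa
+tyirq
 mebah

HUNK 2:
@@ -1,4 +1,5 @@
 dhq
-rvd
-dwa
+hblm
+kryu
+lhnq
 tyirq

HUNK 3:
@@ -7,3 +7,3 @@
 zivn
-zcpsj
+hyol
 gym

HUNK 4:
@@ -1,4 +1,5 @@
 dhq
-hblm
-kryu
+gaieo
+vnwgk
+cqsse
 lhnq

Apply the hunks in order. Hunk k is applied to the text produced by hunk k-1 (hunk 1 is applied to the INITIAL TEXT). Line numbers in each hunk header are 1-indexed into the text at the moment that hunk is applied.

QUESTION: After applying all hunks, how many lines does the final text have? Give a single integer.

Answer: 13

Derivation:
Hunk 1: at line 1 remove [mjq,fndd,vddn] add [rvd,dwa,tyirq] -> 11 lines: dhq rvd dwa tyirq mebah zivn zcpsj gym vihzw hkm qdq
Hunk 2: at line 1 remove [rvd,dwa] add [hblm,kryu,lhnq] -> 12 lines: dhq hblm kryu lhnq tyirq mebah zivn zcpsj gym vihzw hkm qdq
Hunk 3: at line 7 remove [zcpsj] add [hyol] -> 12 lines: dhq hblm kryu lhnq tyirq mebah zivn hyol gym vihzw hkm qdq
Hunk 4: at line 1 remove [hblm,kryu] add [gaieo,vnwgk,cqsse] -> 13 lines: dhq gaieo vnwgk cqsse lhnq tyirq mebah zivn hyol gym vihzw hkm qdq
Final line count: 13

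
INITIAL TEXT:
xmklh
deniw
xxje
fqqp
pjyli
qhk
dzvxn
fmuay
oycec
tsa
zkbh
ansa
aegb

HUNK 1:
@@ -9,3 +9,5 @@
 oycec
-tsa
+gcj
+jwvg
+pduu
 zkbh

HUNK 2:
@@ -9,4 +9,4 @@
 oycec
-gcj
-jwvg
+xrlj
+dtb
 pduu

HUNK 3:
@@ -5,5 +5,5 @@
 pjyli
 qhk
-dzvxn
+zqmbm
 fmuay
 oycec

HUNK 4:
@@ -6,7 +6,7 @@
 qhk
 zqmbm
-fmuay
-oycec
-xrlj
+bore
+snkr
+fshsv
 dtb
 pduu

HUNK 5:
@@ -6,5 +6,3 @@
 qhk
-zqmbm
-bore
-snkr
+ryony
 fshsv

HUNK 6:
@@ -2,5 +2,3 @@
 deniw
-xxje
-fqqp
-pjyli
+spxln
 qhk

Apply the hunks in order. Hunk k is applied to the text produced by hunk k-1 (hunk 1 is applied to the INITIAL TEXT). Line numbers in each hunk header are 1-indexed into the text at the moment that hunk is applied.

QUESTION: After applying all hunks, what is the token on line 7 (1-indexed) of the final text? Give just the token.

Answer: dtb

Derivation:
Hunk 1: at line 9 remove [tsa] add [gcj,jwvg,pduu] -> 15 lines: xmklh deniw xxje fqqp pjyli qhk dzvxn fmuay oycec gcj jwvg pduu zkbh ansa aegb
Hunk 2: at line 9 remove [gcj,jwvg] add [xrlj,dtb] -> 15 lines: xmklh deniw xxje fqqp pjyli qhk dzvxn fmuay oycec xrlj dtb pduu zkbh ansa aegb
Hunk 3: at line 5 remove [dzvxn] add [zqmbm] -> 15 lines: xmklh deniw xxje fqqp pjyli qhk zqmbm fmuay oycec xrlj dtb pduu zkbh ansa aegb
Hunk 4: at line 6 remove [fmuay,oycec,xrlj] add [bore,snkr,fshsv] -> 15 lines: xmklh deniw xxje fqqp pjyli qhk zqmbm bore snkr fshsv dtb pduu zkbh ansa aegb
Hunk 5: at line 6 remove [zqmbm,bore,snkr] add [ryony] -> 13 lines: xmklh deniw xxje fqqp pjyli qhk ryony fshsv dtb pduu zkbh ansa aegb
Hunk 6: at line 2 remove [xxje,fqqp,pjyli] add [spxln] -> 11 lines: xmklh deniw spxln qhk ryony fshsv dtb pduu zkbh ansa aegb
Final line 7: dtb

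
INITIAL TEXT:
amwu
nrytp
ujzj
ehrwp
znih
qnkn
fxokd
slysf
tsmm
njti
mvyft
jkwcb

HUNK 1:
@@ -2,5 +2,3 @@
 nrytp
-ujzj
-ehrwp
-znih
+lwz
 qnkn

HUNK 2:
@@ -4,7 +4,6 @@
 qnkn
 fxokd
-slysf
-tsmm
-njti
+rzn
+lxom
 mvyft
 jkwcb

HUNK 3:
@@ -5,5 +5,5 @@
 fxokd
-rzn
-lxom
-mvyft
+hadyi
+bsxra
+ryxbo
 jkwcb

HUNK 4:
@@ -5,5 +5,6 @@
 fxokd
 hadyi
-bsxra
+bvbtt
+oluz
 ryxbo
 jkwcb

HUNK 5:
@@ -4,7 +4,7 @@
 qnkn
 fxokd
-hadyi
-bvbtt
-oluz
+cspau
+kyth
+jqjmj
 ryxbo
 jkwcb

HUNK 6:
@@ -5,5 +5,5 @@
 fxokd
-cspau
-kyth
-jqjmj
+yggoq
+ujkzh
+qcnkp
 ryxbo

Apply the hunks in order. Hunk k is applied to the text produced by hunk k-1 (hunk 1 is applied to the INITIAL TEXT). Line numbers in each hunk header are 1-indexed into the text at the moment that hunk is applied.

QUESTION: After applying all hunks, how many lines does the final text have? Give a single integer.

Hunk 1: at line 2 remove [ujzj,ehrwp,znih] add [lwz] -> 10 lines: amwu nrytp lwz qnkn fxokd slysf tsmm njti mvyft jkwcb
Hunk 2: at line 4 remove [slysf,tsmm,njti] add [rzn,lxom] -> 9 lines: amwu nrytp lwz qnkn fxokd rzn lxom mvyft jkwcb
Hunk 3: at line 5 remove [rzn,lxom,mvyft] add [hadyi,bsxra,ryxbo] -> 9 lines: amwu nrytp lwz qnkn fxokd hadyi bsxra ryxbo jkwcb
Hunk 4: at line 5 remove [bsxra] add [bvbtt,oluz] -> 10 lines: amwu nrytp lwz qnkn fxokd hadyi bvbtt oluz ryxbo jkwcb
Hunk 5: at line 4 remove [hadyi,bvbtt,oluz] add [cspau,kyth,jqjmj] -> 10 lines: amwu nrytp lwz qnkn fxokd cspau kyth jqjmj ryxbo jkwcb
Hunk 6: at line 5 remove [cspau,kyth,jqjmj] add [yggoq,ujkzh,qcnkp] -> 10 lines: amwu nrytp lwz qnkn fxokd yggoq ujkzh qcnkp ryxbo jkwcb
Final line count: 10

Answer: 10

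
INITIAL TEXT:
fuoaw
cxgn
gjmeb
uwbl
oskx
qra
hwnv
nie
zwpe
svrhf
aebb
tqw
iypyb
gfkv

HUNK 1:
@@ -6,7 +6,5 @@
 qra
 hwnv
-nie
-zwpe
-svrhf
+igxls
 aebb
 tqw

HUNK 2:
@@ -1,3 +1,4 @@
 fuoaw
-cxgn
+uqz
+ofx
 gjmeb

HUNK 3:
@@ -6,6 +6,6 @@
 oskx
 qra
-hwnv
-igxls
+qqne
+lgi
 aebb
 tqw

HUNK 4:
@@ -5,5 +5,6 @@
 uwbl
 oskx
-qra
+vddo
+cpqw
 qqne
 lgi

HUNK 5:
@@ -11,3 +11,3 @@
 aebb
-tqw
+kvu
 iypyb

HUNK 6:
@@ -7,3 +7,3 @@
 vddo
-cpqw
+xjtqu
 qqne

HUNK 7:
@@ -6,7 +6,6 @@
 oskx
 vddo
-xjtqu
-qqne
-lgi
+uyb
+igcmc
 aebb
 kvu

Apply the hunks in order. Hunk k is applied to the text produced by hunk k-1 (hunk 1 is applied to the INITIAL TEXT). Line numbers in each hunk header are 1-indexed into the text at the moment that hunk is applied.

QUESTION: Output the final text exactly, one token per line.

Hunk 1: at line 6 remove [nie,zwpe,svrhf] add [igxls] -> 12 lines: fuoaw cxgn gjmeb uwbl oskx qra hwnv igxls aebb tqw iypyb gfkv
Hunk 2: at line 1 remove [cxgn] add [uqz,ofx] -> 13 lines: fuoaw uqz ofx gjmeb uwbl oskx qra hwnv igxls aebb tqw iypyb gfkv
Hunk 3: at line 6 remove [hwnv,igxls] add [qqne,lgi] -> 13 lines: fuoaw uqz ofx gjmeb uwbl oskx qra qqne lgi aebb tqw iypyb gfkv
Hunk 4: at line 5 remove [qra] add [vddo,cpqw] -> 14 lines: fuoaw uqz ofx gjmeb uwbl oskx vddo cpqw qqne lgi aebb tqw iypyb gfkv
Hunk 5: at line 11 remove [tqw] add [kvu] -> 14 lines: fuoaw uqz ofx gjmeb uwbl oskx vddo cpqw qqne lgi aebb kvu iypyb gfkv
Hunk 6: at line 7 remove [cpqw] add [xjtqu] -> 14 lines: fuoaw uqz ofx gjmeb uwbl oskx vddo xjtqu qqne lgi aebb kvu iypyb gfkv
Hunk 7: at line 6 remove [xjtqu,qqne,lgi] add [uyb,igcmc] -> 13 lines: fuoaw uqz ofx gjmeb uwbl oskx vddo uyb igcmc aebb kvu iypyb gfkv

Answer: fuoaw
uqz
ofx
gjmeb
uwbl
oskx
vddo
uyb
igcmc
aebb
kvu
iypyb
gfkv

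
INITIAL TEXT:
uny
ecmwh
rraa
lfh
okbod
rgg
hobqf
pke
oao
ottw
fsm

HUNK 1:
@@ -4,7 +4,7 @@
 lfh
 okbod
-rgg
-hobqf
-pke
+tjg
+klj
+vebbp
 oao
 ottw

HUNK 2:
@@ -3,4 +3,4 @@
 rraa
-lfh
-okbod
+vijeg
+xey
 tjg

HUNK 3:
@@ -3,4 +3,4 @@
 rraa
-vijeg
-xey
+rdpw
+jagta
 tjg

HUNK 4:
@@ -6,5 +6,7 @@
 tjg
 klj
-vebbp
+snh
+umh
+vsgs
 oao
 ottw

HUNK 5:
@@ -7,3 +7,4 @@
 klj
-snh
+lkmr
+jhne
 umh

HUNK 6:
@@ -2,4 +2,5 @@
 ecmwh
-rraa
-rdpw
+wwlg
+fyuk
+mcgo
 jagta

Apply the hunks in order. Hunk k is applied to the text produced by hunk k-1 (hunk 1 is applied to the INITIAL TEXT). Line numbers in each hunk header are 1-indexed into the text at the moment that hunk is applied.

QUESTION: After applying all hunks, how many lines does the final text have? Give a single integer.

Answer: 15

Derivation:
Hunk 1: at line 4 remove [rgg,hobqf,pke] add [tjg,klj,vebbp] -> 11 lines: uny ecmwh rraa lfh okbod tjg klj vebbp oao ottw fsm
Hunk 2: at line 3 remove [lfh,okbod] add [vijeg,xey] -> 11 lines: uny ecmwh rraa vijeg xey tjg klj vebbp oao ottw fsm
Hunk 3: at line 3 remove [vijeg,xey] add [rdpw,jagta] -> 11 lines: uny ecmwh rraa rdpw jagta tjg klj vebbp oao ottw fsm
Hunk 4: at line 6 remove [vebbp] add [snh,umh,vsgs] -> 13 lines: uny ecmwh rraa rdpw jagta tjg klj snh umh vsgs oao ottw fsm
Hunk 5: at line 7 remove [snh] add [lkmr,jhne] -> 14 lines: uny ecmwh rraa rdpw jagta tjg klj lkmr jhne umh vsgs oao ottw fsm
Hunk 6: at line 2 remove [rraa,rdpw] add [wwlg,fyuk,mcgo] -> 15 lines: uny ecmwh wwlg fyuk mcgo jagta tjg klj lkmr jhne umh vsgs oao ottw fsm
Final line count: 15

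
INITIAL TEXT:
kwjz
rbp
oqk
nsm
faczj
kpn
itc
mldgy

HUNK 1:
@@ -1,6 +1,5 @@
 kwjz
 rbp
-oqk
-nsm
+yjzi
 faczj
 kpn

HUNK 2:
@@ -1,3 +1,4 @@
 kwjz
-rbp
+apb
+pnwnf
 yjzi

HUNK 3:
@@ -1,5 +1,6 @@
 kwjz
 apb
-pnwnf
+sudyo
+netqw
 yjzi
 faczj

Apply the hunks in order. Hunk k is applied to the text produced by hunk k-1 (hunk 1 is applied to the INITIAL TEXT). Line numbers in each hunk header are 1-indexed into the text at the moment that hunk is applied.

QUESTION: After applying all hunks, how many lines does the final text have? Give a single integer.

Hunk 1: at line 1 remove [oqk,nsm] add [yjzi] -> 7 lines: kwjz rbp yjzi faczj kpn itc mldgy
Hunk 2: at line 1 remove [rbp] add [apb,pnwnf] -> 8 lines: kwjz apb pnwnf yjzi faczj kpn itc mldgy
Hunk 3: at line 1 remove [pnwnf] add [sudyo,netqw] -> 9 lines: kwjz apb sudyo netqw yjzi faczj kpn itc mldgy
Final line count: 9

Answer: 9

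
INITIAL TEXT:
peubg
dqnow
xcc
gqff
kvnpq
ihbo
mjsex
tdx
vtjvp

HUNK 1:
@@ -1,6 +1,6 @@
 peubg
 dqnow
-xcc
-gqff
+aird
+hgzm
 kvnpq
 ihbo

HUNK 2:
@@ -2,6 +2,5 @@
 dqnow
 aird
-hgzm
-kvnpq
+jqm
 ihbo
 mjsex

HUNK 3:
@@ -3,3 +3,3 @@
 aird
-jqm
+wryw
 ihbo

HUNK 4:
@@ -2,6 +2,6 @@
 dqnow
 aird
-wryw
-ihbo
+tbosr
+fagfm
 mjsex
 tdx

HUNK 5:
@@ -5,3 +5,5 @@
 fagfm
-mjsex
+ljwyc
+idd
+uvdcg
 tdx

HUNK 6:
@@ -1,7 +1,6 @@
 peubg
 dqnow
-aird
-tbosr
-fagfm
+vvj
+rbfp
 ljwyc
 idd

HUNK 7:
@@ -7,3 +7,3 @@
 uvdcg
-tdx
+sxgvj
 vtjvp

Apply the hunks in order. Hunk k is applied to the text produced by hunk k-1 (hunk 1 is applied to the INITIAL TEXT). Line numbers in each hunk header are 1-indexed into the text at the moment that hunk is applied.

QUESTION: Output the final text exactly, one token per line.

Hunk 1: at line 1 remove [xcc,gqff] add [aird,hgzm] -> 9 lines: peubg dqnow aird hgzm kvnpq ihbo mjsex tdx vtjvp
Hunk 2: at line 2 remove [hgzm,kvnpq] add [jqm] -> 8 lines: peubg dqnow aird jqm ihbo mjsex tdx vtjvp
Hunk 3: at line 3 remove [jqm] add [wryw] -> 8 lines: peubg dqnow aird wryw ihbo mjsex tdx vtjvp
Hunk 4: at line 2 remove [wryw,ihbo] add [tbosr,fagfm] -> 8 lines: peubg dqnow aird tbosr fagfm mjsex tdx vtjvp
Hunk 5: at line 5 remove [mjsex] add [ljwyc,idd,uvdcg] -> 10 lines: peubg dqnow aird tbosr fagfm ljwyc idd uvdcg tdx vtjvp
Hunk 6: at line 1 remove [aird,tbosr,fagfm] add [vvj,rbfp] -> 9 lines: peubg dqnow vvj rbfp ljwyc idd uvdcg tdx vtjvp
Hunk 7: at line 7 remove [tdx] add [sxgvj] -> 9 lines: peubg dqnow vvj rbfp ljwyc idd uvdcg sxgvj vtjvp

Answer: peubg
dqnow
vvj
rbfp
ljwyc
idd
uvdcg
sxgvj
vtjvp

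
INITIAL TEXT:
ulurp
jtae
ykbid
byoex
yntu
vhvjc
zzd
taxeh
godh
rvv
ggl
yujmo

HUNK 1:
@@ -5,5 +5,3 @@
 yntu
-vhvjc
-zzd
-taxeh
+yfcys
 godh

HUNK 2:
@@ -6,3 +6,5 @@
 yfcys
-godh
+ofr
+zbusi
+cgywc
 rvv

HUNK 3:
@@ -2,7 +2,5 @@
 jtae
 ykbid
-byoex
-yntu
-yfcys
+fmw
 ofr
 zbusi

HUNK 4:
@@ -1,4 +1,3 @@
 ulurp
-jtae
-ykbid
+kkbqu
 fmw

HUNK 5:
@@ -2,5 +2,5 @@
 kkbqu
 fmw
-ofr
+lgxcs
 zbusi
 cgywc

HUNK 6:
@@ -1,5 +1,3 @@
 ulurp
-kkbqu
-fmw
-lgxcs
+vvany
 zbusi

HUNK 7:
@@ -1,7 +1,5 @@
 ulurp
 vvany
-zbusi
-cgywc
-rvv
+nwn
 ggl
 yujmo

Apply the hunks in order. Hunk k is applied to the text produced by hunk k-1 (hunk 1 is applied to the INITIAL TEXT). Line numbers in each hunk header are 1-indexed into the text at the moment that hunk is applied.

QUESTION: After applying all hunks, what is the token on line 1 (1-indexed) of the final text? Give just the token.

Answer: ulurp

Derivation:
Hunk 1: at line 5 remove [vhvjc,zzd,taxeh] add [yfcys] -> 10 lines: ulurp jtae ykbid byoex yntu yfcys godh rvv ggl yujmo
Hunk 2: at line 6 remove [godh] add [ofr,zbusi,cgywc] -> 12 lines: ulurp jtae ykbid byoex yntu yfcys ofr zbusi cgywc rvv ggl yujmo
Hunk 3: at line 2 remove [byoex,yntu,yfcys] add [fmw] -> 10 lines: ulurp jtae ykbid fmw ofr zbusi cgywc rvv ggl yujmo
Hunk 4: at line 1 remove [jtae,ykbid] add [kkbqu] -> 9 lines: ulurp kkbqu fmw ofr zbusi cgywc rvv ggl yujmo
Hunk 5: at line 2 remove [ofr] add [lgxcs] -> 9 lines: ulurp kkbqu fmw lgxcs zbusi cgywc rvv ggl yujmo
Hunk 6: at line 1 remove [kkbqu,fmw,lgxcs] add [vvany] -> 7 lines: ulurp vvany zbusi cgywc rvv ggl yujmo
Hunk 7: at line 1 remove [zbusi,cgywc,rvv] add [nwn] -> 5 lines: ulurp vvany nwn ggl yujmo
Final line 1: ulurp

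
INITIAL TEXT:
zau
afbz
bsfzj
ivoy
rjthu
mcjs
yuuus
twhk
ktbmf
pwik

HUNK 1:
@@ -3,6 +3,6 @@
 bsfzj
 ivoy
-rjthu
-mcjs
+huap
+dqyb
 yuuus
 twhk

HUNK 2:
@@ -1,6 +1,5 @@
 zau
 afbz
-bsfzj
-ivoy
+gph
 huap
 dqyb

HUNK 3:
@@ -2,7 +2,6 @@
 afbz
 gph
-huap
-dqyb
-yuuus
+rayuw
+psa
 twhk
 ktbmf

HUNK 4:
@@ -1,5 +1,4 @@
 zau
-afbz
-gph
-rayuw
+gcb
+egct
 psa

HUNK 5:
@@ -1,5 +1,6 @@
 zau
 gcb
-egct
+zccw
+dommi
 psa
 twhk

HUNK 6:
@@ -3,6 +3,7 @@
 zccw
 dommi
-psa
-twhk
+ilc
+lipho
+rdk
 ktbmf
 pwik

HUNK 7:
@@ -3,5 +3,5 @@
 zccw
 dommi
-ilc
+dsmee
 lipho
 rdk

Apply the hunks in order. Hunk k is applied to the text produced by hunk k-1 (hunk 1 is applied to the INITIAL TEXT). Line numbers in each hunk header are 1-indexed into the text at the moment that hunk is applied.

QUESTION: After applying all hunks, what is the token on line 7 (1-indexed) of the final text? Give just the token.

Hunk 1: at line 3 remove [rjthu,mcjs] add [huap,dqyb] -> 10 lines: zau afbz bsfzj ivoy huap dqyb yuuus twhk ktbmf pwik
Hunk 2: at line 1 remove [bsfzj,ivoy] add [gph] -> 9 lines: zau afbz gph huap dqyb yuuus twhk ktbmf pwik
Hunk 3: at line 2 remove [huap,dqyb,yuuus] add [rayuw,psa] -> 8 lines: zau afbz gph rayuw psa twhk ktbmf pwik
Hunk 4: at line 1 remove [afbz,gph,rayuw] add [gcb,egct] -> 7 lines: zau gcb egct psa twhk ktbmf pwik
Hunk 5: at line 1 remove [egct] add [zccw,dommi] -> 8 lines: zau gcb zccw dommi psa twhk ktbmf pwik
Hunk 6: at line 3 remove [psa,twhk] add [ilc,lipho,rdk] -> 9 lines: zau gcb zccw dommi ilc lipho rdk ktbmf pwik
Hunk 7: at line 3 remove [ilc] add [dsmee] -> 9 lines: zau gcb zccw dommi dsmee lipho rdk ktbmf pwik
Final line 7: rdk

Answer: rdk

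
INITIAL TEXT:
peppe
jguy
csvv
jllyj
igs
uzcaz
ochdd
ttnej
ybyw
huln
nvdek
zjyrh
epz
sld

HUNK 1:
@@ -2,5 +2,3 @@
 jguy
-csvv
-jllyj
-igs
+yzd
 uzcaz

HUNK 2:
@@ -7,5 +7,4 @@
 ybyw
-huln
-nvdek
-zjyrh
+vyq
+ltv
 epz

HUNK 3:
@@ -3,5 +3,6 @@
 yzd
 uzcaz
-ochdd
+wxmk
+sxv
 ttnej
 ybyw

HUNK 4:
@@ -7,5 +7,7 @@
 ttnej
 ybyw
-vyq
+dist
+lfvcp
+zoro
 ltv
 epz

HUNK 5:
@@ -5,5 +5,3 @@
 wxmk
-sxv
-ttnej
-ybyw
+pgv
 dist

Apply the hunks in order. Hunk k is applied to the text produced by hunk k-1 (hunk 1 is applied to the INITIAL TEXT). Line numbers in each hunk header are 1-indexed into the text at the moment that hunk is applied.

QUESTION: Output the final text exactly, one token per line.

Hunk 1: at line 2 remove [csvv,jllyj,igs] add [yzd] -> 12 lines: peppe jguy yzd uzcaz ochdd ttnej ybyw huln nvdek zjyrh epz sld
Hunk 2: at line 7 remove [huln,nvdek,zjyrh] add [vyq,ltv] -> 11 lines: peppe jguy yzd uzcaz ochdd ttnej ybyw vyq ltv epz sld
Hunk 3: at line 3 remove [ochdd] add [wxmk,sxv] -> 12 lines: peppe jguy yzd uzcaz wxmk sxv ttnej ybyw vyq ltv epz sld
Hunk 4: at line 7 remove [vyq] add [dist,lfvcp,zoro] -> 14 lines: peppe jguy yzd uzcaz wxmk sxv ttnej ybyw dist lfvcp zoro ltv epz sld
Hunk 5: at line 5 remove [sxv,ttnej,ybyw] add [pgv] -> 12 lines: peppe jguy yzd uzcaz wxmk pgv dist lfvcp zoro ltv epz sld

Answer: peppe
jguy
yzd
uzcaz
wxmk
pgv
dist
lfvcp
zoro
ltv
epz
sld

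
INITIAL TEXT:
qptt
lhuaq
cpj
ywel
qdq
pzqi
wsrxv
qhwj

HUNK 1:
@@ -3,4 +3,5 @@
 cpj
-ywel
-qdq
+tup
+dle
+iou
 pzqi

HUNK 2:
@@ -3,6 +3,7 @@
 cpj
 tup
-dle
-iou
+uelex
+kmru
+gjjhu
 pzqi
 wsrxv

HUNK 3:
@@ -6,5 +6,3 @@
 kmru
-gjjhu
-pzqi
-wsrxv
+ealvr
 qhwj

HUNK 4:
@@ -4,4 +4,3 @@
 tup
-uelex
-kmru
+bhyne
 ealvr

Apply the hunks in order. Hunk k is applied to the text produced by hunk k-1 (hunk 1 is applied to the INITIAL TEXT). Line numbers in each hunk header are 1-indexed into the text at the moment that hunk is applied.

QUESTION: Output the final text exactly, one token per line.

Answer: qptt
lhuaq
cpj
tup
bhyne
ealvr
qhwj

Derivation:
Hunk 1: at line 3 remove [ywel,qdq] add [tup,dle,iou] -> 9 lines: qptt lhuaq cpj tup dle iou pzqi wsrxv qhwj
Hunk 2: at line 3 remove [dle,iou] add [uelex,kmru,gjjhu] -> 10 lines: qptt lhuaq cpj tup uelex kmru gjjhu pzqi wsrxv qhwj
Hunk 3: at line 6 remove [gjjhu,pzqi,wsrxv] add [ealvr] -> 8 lines: qptt lhuaq cpj tup uelex kmru ealvr qhwj
Hunk 4: at line 4 remove [uelex,kmru] add [bhyne] -> 7 lines: qptt lhuaq cpj tup bhyne ealvr qhwj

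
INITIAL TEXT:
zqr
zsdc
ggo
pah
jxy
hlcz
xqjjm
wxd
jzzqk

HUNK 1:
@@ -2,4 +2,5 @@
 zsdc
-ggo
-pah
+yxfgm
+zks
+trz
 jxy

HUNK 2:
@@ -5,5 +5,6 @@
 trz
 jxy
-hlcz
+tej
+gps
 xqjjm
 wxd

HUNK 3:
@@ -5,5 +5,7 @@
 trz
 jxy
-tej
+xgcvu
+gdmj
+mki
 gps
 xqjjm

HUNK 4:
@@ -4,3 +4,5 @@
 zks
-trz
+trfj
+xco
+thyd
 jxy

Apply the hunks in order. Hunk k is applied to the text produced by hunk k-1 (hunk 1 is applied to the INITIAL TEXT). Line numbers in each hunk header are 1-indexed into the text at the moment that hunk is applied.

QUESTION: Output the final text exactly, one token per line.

Hunk 1: at line 2 remove [ggo,pah] add [yxfgm,zks,trz] -> 10 lines: zqr zsdc yxfgm zks trz jxy hlcz xqjjm wxd jzzqk
Hunk 2: at line 5 remove [hlcz] add [tej,gps] -> 11 lines: zqr zsdc yxfgm zks trz jxy tej gps xqjjm wxd jzzqk
Hunk 3: at line 5 remove [tej] add [xgcvu,gdmj,mki] -> 13 lines: zqr zsdc yxfgm zks trz jxy xgcvu gdmj mki gps xqjjm wxd jzzqk
Hunk 4: at line 4 remove [trz] add [trfj,xco,thyd] -> 15 lines: zqr zsdc yxfgm zks trfj xco thyd jxy xgcvu gdmj mki gps xqjjm wxd jzzqk

Answer: zqr
zsdc
yxfgm
zks
trfj
xco
thyd
jxy
xgcvu
gdmj
mki
gps
xqjjm
wxd
jzzqk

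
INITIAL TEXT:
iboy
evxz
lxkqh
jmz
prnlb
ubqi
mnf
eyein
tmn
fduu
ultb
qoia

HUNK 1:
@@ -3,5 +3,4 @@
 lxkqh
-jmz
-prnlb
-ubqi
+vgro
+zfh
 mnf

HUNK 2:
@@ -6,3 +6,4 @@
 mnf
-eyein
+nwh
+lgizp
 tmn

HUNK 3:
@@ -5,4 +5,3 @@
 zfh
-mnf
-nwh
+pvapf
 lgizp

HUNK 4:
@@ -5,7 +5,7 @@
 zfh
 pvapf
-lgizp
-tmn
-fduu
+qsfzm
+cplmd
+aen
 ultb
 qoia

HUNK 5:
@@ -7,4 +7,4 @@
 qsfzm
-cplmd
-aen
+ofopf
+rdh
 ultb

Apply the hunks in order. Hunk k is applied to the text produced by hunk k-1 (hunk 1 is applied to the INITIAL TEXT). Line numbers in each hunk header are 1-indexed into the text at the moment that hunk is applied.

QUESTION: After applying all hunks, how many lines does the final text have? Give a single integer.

Hunk 1: at line 3 remove [jmz,prnlb,ubqi] add [vgro,zfh] -> 11 lines: iboy evxz lxkqh vgro zfh mnf eyein tmn fduu ultb qoia
Hunk 2: at line 6 remove [eyein] add [nwh,lgizp] -> 12 lines: iboy evxz lxkqh vgro zfh mnf nwh lgizp tmn fduu ultb qoia
Hunk 3: at line 5 remove [mnf,nwh] add [pvapf] -> 11 lines: iboy evxz lxkqh vgro zfh pvapf lgizp tmn fduu ultb qoia
Hunk 4: at line 5 remove [lgizp,tmn,fduu] add [qsfzm,cplmd,aen] -> 11 lines: iboy evxz lxkqh vgro zfh pvapf qsfzm cplmd aen ultb qoia
Hunk 5: at line 7 remove [cplmd,aen] add [ofopf,rdh] -> 11 lines: iboy evxz lxkqh vgro zfh pvapf qsfzm ofopf rdh ultb qoia
Final line count: 11

Answer: 11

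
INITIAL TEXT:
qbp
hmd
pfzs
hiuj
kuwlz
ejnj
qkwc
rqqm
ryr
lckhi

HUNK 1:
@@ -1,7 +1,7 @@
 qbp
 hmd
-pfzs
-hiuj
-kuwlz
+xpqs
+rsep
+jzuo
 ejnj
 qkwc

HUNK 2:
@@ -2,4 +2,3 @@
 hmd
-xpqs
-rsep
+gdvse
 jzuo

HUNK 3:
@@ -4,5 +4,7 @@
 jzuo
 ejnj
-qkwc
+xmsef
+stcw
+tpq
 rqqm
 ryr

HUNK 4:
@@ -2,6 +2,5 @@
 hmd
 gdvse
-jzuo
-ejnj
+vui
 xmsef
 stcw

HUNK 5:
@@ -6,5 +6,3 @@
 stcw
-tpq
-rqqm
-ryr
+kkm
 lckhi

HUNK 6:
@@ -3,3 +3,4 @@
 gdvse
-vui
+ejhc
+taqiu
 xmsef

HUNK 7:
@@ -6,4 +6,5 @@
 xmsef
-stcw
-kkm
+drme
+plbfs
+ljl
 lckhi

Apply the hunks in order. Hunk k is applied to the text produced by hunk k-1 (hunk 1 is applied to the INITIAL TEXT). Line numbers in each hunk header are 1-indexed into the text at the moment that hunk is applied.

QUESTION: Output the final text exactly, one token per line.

Hunk 1: at line 1 remove [pfzs,hiuj,kuwlz] add [xpqs,rsep,jzuo] -> 10 lines: qbp hmd xpqs rsep jzuo ejnj qkwc rqqm ryr lckhi
Hunk 2: at line 2 remove [xpqs,rsep] add [gdvse] -> 9 lines: qbp hmd gdvse jzuo ejnj qkwc rqqm ryr lckhi
Hunk 3: at line 4 remove [qkwc] add [xmsef,stcw,tpq] -> 11 lines: qbp hmd gdvse jzuo ejnj xmsef stcw tpq rqqm ryr lckhi
Hunk 4: at line 2 remove [jzuo,ejnj] add [vui] -> 10 lines: qbp hmd gdvse vui xmsef stcw tpq rqqm ryr lckhi
Hunk 5: at line 6 remove [tpq,rqqm,ryr] add [kkm] -> 8 lines: qbp hmd gdvse vui xmsef stcw kkm lckhi
Hunk 6: at line 3 remove [vui] add [ejhc,taqiu] -> 9 lines: qbp hmd gdvse ejhc taqiu xmsef stcw kkm lckhi
Hunk 7: at line 6 remove [stcw,kkm] add [drme,plbfs,ljl] -> 10 lines: qbp hmd gdvse ejhc taqiu xmsef drme plbfs ljl lckhi

Answer: qbp
hmd
gdvse
ejhc
taqiu
xmsef
drme
plbfs
ljl
lckhi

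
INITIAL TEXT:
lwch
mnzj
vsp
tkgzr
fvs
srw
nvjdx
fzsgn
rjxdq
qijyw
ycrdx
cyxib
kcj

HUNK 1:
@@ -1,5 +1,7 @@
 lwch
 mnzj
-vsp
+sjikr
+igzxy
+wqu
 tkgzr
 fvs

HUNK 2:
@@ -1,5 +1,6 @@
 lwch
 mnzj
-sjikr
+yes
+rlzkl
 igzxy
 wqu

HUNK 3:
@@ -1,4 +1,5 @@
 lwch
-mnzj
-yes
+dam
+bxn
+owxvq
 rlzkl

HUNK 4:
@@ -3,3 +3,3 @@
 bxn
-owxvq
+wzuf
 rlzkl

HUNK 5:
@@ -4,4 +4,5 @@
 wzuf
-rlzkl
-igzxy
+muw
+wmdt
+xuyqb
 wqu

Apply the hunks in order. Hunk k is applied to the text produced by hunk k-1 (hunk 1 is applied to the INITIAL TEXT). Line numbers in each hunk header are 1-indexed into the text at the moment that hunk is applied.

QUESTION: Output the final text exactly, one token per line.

Hunk 1: at line 1 remove [vsp] add [sjikr,igzxy,wqu] -> 15 lines: lwch mnzj sjikr igzxy wqu tkgzr fvs srw nvjdx fzsgn rjxdq qijyw ycrdx cyxib kcj
Hunk 2: at line 1 remove [sjikr] add [yes,rlzkl] -> 16 lines: lwch mnzj yes rlzkl igzxy wqu tkgzr fvs srw nvjdx fzsgn rjxdq qijyw ycrdx cyxib kcj
Hunk 3: at line 1 remove [mnzj,yes] add [dam,bxn,owxvq] -> 17 lines: lwch dam bxn owxvq rlzkl igzxy wqu tkgzr fvs srw nvjdx fzsgn rjxdq qijyw ycrdx cyxib kcj
Hunk 4: at line 3 remove [owxvq] add [wzuf] -> 17 lines: lwch dam bxn wzuf rlzkl igzxy wqu tkgzr fvs srw nvjdx fzsgn rjxdq qijyw ycrdx cyxib kcj
Hunk 5: at line 4 remove [rlzkl,igzxy] add [muw,wmdt,xuyqb] -> 18 lines: lwch dam bxn wzuf muw wmdt xuyqb wqu tkgzr fvs srw nvjdx fzsgn rjxdq qijyw ycrdx cyxib kcj

Answer: lwch
dam
bxn
wzuf
muw
wmdt
xuyqb
wqu
tkgzr
fvs
srw
nvjdx
fzsgn
rjxdq
qijyw
ycrdx
cyxib
kcj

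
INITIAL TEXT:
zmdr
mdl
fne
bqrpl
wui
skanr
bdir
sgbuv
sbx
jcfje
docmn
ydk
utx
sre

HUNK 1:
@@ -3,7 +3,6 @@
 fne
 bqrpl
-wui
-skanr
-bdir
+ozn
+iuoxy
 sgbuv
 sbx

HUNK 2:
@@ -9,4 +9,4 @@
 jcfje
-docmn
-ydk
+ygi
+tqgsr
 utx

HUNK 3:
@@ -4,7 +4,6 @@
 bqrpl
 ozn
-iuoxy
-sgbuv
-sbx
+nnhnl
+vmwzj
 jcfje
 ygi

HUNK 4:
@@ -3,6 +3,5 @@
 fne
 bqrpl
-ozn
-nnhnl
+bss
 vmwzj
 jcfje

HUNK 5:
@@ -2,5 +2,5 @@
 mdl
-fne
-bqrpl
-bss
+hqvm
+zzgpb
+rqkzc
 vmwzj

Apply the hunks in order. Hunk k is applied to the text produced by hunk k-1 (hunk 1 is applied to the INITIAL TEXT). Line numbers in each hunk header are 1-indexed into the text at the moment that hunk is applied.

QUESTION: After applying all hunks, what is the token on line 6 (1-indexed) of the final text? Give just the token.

Answer: vmwzj

Derivation:
Hunk 1: at line 3 remove [wui,skanr,bdir] add [ozn,iuoxy] -> 13 lines: zmdr mdl fne bqrpl ozn iuoxy sgbuv sbx jcfje docmn ydk utx sre
Hunk 2: at line 9 remove [docmn,ydk] add [ygi,tqgsr] -> 13 lines: zmdr mdl fne bqrpl ozn iuoxy sgbuv sbx jcfje ygi tqgsr utx sre
Hunk 3: at line 4 remove [iuoxy,sgbuv,sbx] add [nnhnl,vmwzj] -> 12 lines: zmdr mdl fne bqrpl ozn nnhnl vmwzj jcfje ygi tqgsr utx sre
Hunk 4: at line 3 remove [ozn,nnhnl] add [bss] -> 11 lines: zmdr mdl fne bqrpl bss vmwzj jcfje ygi tqgsr utx sre
Hunk 5: at line 2 remove [fne,bqrpl,bss] add [hqvm,zzgpb,rqkzc] -> 11 lines: zmdr mdl hqvm zzgpb rqkzc vmwzj jcfje ygi tqgsr utx sre
Final line 6: vmwzj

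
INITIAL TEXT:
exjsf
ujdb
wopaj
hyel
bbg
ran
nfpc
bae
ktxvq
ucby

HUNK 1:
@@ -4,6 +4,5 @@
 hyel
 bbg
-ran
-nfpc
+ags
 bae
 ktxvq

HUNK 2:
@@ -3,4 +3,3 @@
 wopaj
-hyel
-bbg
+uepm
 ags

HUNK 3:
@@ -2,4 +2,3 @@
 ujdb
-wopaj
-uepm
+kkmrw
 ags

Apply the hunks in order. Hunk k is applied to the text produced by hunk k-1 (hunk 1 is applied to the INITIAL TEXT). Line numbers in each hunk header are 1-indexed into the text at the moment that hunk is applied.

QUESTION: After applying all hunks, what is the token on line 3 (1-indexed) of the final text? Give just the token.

Answer: kkmrw

Derivation:
Hunk 1: at line 4 remove [ran,nfpc] add [ags] -> 9 lines: exjsf ujdb wopaj hyel bbg ags bae ktxvq ucby
Hunk 2: at line 3 remove [hyel,bbg] add [uepm] -> 8 lines: exjsf ujdb wopaj uepm ags bae ktxvq ucby
Hunk 3: at line 2 remove [wopaj,uepm] add [kkmrw] -> 7 lines: exjsf ujdb kkmrw ags bae ktxvq ucby
Final line 3: kkmrw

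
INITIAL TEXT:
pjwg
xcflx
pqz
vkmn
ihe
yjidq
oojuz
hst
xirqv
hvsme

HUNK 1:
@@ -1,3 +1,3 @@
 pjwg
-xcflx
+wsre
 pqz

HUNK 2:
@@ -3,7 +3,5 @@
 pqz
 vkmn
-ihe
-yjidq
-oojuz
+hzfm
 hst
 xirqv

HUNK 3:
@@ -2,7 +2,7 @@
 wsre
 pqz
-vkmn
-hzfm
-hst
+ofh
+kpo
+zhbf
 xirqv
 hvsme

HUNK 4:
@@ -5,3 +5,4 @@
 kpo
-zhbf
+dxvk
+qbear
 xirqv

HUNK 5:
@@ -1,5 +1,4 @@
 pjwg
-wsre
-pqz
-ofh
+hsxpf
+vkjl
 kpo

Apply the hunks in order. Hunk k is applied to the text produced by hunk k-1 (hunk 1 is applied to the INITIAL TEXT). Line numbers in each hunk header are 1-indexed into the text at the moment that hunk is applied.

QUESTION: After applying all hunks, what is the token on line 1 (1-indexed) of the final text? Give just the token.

Hunk 1: at line 1 remove [xcflx] add [wsre] -> 10 lines: pjwg wsre pqz vkmn ihe yjidq oojuz hst xirqv hvsme
Hunk 2: at line 3 remove [ihe,yjidq,oojuz] add [hzfm] -> 8 lines: pjwg wsre pqz vkmn hzfm hst xirqv hvsme
Hunk 3: at line 2 remove [vkmn,hzfm,hst] add [ofh,kpo,zhbf] -> 8 lines: pjwg wsre pqz ofh kpo zhbf xirqv hvsme
Hunk 4: at line 5 remove [zhbf] add [dxvk,qbear] -> 9 lines: pjwg wsre pqz ofh kpo dxvk qbear xirqv hvsme
Hunk 5: at line 1 remove [wsre,pqz,ofh] add [hsxpf,vkjl] -> 8 lines: pjwg hsxpf vkjl kpo dxvk qbear xirqv hvsme
Final line 1: pjwg

Answer: pjwg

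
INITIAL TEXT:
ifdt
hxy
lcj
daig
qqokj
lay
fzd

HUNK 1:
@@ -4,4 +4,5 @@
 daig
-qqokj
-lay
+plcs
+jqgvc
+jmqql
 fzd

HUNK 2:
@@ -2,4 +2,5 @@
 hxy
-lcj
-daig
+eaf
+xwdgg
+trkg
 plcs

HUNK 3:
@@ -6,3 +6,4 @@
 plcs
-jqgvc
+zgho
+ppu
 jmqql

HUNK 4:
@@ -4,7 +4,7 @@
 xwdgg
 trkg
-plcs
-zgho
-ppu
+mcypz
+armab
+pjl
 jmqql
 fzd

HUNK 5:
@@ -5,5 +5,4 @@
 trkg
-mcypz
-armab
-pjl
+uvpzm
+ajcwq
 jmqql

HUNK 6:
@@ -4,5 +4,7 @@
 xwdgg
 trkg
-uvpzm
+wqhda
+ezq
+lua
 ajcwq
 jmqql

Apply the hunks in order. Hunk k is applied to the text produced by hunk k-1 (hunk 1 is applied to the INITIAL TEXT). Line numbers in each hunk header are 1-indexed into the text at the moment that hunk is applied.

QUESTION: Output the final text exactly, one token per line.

Answer: ifdt
hxy
eaf
xwdgg
trkg
wqhda
ezq
lua
ajcwq
jmqql
fzd

Derivation:
Hunk 1: at line 4 remove [qqokj,lay] add [plcs,jqgvc,jmqql] -> 8 lines: ifdt hxy lcj daig plcs jqgvc jmqql fzd
Hunk 2: at line 2 remove [lcj,daig] add [eaf,xwdgg,trkg] -> 9 lines: ifdt hxy eaf xwdgg trkg plcs jqgvc jmqql fzd
Hunk 3: at line 6 remove [jqgvc] add [zgho,ppu] -> 10 lines: ifdt hxy eaf xwdgg trkg plcs zgho ppu jmqql fzd
Hunk 4: at line 4 remove [plcs,zgho,ppu] add [mcypz,armab,pjl] -> 10 lines: ifdt hxy eaf xwdgg trkg mcypz armab pjl jmqql fzd
Hunk 5: at line 5 remove [mcypz,armab,pjl] add [uvpzm,ajcwq] -> 9 lines: ifdt hxy eaf xwdgg trkg uvpzm ajcwq jmqql fzd
Hunk 6: at line 4 remove [uvpzm] add [wqhda,ezq,lua] -> 11 lines: ifdt hxy eaf xwdgg trkg wqhda ezq lua ajcwq jmqql fzd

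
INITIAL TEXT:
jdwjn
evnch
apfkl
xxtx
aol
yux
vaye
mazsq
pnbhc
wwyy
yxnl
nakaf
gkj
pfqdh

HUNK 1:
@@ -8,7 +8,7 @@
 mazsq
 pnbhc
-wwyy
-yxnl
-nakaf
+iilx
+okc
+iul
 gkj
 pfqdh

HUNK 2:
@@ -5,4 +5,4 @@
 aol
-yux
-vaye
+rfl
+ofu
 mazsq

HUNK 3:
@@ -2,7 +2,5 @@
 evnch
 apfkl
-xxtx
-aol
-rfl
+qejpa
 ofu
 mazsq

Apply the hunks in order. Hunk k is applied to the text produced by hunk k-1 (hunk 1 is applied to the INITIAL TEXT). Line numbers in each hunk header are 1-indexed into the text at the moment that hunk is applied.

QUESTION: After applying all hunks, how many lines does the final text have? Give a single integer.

Answer: 12

Derivation:
Hunk 1: at line 8 remove [wwyy,yxnl,nakaf] add [iilx,okc,iul] -> 14 lines: jdwjn evnch apfkl xxtx aol yux vaye mazsq pnbhc iilx okc iul gkj pfqdh
Hunk 2: at line 5 remove [yux,vaye] add [rfl,ofu] -> 14 lines: jdwjn evnch apfkl xxtx aol rfl ofu mazsq pnbhc iilx okc iul gkj pfqdh
Hunk 3: at line 2 remove [xxtx,aol,rfl] add [qejpa] -> 12 lines: jdwjn evnch apfkl qejpa ofu mazsq pnbhc iilx okc iul gkj pfqdh
Final line count: 12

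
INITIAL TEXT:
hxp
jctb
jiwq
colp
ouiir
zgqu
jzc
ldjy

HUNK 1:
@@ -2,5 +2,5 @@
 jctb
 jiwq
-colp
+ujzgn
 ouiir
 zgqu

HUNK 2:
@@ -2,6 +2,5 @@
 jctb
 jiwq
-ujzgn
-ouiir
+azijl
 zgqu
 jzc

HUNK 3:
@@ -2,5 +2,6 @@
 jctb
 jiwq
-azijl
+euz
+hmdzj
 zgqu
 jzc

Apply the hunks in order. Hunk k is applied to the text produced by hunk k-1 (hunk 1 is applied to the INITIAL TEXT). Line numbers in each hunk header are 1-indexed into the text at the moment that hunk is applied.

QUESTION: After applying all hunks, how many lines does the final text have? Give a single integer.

Answer: 8

Derivation:
Hunk 1: at line 2 remove [colp] add [ujzgn] -> 8 lines: hxp jctb jiwq ujzgn ouiir zgqu jzc ldjy
Hunk 2: at line 2 remove [ujzgn,ouiir] add [azijl] -> 7 lines: hxp jctb jiwq azijl zgqu jzc ldjy
Hunk 3: at line 2 remove [azijl] add [euz,hmdzj] -> 8 lines: hxp jctb jiwq euz hmdzj zgqu jzc ldjy
Final line count: 8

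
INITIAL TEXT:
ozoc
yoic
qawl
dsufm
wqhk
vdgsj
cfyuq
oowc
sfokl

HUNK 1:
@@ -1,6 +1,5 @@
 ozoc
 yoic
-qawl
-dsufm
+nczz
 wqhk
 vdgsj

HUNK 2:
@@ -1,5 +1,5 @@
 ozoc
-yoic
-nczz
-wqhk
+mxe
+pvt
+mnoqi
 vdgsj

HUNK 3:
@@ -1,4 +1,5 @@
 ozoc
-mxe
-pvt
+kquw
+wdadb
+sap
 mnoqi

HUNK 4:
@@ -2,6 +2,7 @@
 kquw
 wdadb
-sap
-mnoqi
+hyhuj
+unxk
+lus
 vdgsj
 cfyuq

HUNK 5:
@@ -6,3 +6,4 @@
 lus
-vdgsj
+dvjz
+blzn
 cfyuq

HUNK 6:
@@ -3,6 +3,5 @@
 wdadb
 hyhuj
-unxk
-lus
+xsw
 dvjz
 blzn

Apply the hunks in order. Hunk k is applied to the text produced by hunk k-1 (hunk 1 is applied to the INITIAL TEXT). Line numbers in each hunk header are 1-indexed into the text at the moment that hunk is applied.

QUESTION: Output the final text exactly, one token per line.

Hunk 1: at line 1 remove [qawl,dsufm] add [nczz] -> 8 lines: ozoc yoic nczz wqhk vdgsj cfyuq oowc sfokl
Hunk 2: at line 1 remove [yoic,nczz,wqhk] add [mxe,pvt,mnoqi] -> 8 lines: ozoc mxe pvt mnoqi vdgsj cfyuq oowc sfokl
Hunk 3: at line 1 remove [mxe,pvt] add [kquw,wdadb,sap] -> 9 lines: ozoc kquw wdadb sap mnoqi vdgsj cfyuq oowc sfokl
Hunk 4: at line 2 remove [sap,mnoqi] add [hyhuj,unxk,lus] -> 10 lines: ozoc kquw wdadb hyhuj unxk lus vdgsj cfyuq oowc sfokl
Hunk 5: at line 6 remove [vdgsj] add [dvjz,blzn] -> 11 lines: ozoc kquw wdadb hyhuj unxk lus dvjz blzn cfyuq oowc sfokl
Hunk 6: at line 3 remove [unxk,lus] add [xsw] -> 10 lines: ozoc kquw wdadb hyhuj xsw dvjz blzn cfyuq oowc sfokl

Answer: ozoc
kquw
wdadb
hyhuj
xsw
dvjz
blzn
cfyuq
oowc
sfokl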